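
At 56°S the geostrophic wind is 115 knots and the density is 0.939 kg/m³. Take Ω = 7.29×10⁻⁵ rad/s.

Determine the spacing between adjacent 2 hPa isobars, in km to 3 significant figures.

Coriolis parameter at 56°S:
f = 2Ω sin φ = 2 × 7.29×10⁻⁵ × sin 56° = 1.21×10⁻⁴ s⁻¹
Wind speed in SI: 115 knots = 59.2 m/s
Geostrophic balance rearranged: |∂P/∂n| = f ρ V_g
|∂P/∂n| = 1.21×10⁻⁴ × 0.939 × 59.2 = 6.71×10⁻³ Pa/m
Isobar spacing: Δn = ΔP/|∂P/∂n| = 200 Pa / 6.71×10⁻³ Pa/m = 29785 m ≈ 29.8 km

29.8 km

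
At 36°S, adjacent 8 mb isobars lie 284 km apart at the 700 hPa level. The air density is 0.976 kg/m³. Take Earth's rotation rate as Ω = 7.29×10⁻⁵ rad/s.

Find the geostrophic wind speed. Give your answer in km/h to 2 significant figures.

120 km/h

Coriolis parameter at 36°S:
f = 2Ω sin φ = 2 × 7.29×10⁻⁵ × sin 36° = 8.57×10⁻⁵ s⁻¹
Pressure gradient: |∂P/∂n| = 800 Pa / 284000 m = 2.82×10⁻³ Pa/m
Geostrophic balance (pressure-gradient force = Coriolis force):
V_g = (1/(fρ)) |∂P/∂n| = 2.82×10⁻³ / (8.57×10⁻⁵ × 0.976) = 33.7 m/s
Converting: 33.7 m/s × 3.6 = 120 km/h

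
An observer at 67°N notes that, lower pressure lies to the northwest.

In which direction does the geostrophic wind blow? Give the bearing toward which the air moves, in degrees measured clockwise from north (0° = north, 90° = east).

The pressure-gradient force points toward the northwest (bearing 315°).
Geostrophic balance: in the Northern Hemisphere the Coriolis force deflects motion to the right, so the geostrophic wind blows 90° to the right of the pressure-gradient force (low pressure on the left).
Rotating 315° by 90° clockwise gives 045° — the wind blows toward the northeast.

045°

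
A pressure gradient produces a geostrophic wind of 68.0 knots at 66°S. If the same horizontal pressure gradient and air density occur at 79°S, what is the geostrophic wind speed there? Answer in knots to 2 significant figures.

63 knots

With the same pressure gradient and density, V_g ∝ 1/f ∝ 1/sin φ.
V₂ = V₁ · sin φ₁ / sin φ₂ = 68.0 × sin 66° / sin 79°
V₂ = 68.0 × 0.9135/0.9816 = 63 knots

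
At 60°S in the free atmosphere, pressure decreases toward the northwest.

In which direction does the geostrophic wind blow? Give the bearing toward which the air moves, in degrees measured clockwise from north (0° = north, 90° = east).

The pressure-gradient force points toward the northwest (bearing 315°).
Geostrophic balance: in the Southern Hemisphere the Coriolis force deflects motion to the left, so the geostrophic wind blows 90° to the left of the pressure-gradient force (low pressure on the right).
Rotating 315° by 90° counterclockwise gives 225° — the wind blows toward the southwest.

225°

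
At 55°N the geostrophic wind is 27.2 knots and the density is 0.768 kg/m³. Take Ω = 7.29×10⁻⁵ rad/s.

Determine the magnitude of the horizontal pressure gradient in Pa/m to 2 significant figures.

Coriolis parameter at 55°N:
f = 2Ω sin φ = 2 × 7.29×10⁻⁵ × sin 55° = 1.19×10⁻⁴ s⁻¹
Wind speed in SI: 27.2 knots = 14.0 m/s
Geostrophic balance rearranged: |∂P/∂n| = f ρ V_g
|∂P/∂n| = 1.19×10⁻⁴ × 0.768 × 14.0 = 1.28×10⁻³ Pa/m

1.3×10⁻³ Pa/m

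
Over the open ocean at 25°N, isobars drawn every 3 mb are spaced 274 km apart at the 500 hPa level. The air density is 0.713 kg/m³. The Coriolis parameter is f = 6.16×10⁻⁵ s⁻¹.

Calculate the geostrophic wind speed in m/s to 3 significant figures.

24.9 m/s

Pressure gradient: |∂P/∂n| = 300 Pa / 274000 m = 1.09×10⁻³ Pa/m
Geostrophic balance (pressure-gradient force = Coriolis force):
V_g = (1/(fρ)) |∂P/∂n| = 1.09×10⁻³ / (6.16×10⁻⁵ × 0.713) = 24.9 m/s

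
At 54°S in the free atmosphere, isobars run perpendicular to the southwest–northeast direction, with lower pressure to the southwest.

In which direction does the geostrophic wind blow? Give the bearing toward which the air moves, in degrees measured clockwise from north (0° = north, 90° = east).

The pressure-gradient force points toward the southwest (bearing 225°).
Geostrophic balance: in the Southern Hemisphere the Coriolis force deflects motion to the left, so the geostrophic wind blows 90° to the left of the pressure-gradient force (low pressure on the right).
Rotating 225° by 90° counterclockwise gives 135° — the wind blows toward the southeast.

135°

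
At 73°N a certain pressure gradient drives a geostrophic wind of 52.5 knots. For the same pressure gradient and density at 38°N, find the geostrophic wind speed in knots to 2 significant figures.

82 knots

With the same pressure gradient and density, V_g ∝ 1/f ∝ 1/sin φ.
V₂ = V₁ · sin φ₁ / sin φ₂ = 52.5 × sin 73° / sin 38°
V₂ = 52.5 × 0.9563/0.6157 = 82 knots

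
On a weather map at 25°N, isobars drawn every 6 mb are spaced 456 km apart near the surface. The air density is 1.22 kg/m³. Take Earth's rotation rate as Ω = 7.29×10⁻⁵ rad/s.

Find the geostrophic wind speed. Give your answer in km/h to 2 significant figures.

Coriolis parameter at 25°N:
f = 2Ω sin φ = 2 × 7.29×10⁻⁵ × sin 25° = 6.16×10⁻⁵ s⁻¹
Pressure gradient: |∂P/∂n| = 600 Pa / 456000 m = 1.32×10⁻³ Pa/m
Geostrophic balance (pressure-gradient force = Coriolis force):
V_g = (1/(fρ)) |∂P/∂n| = 1.32×10⁻³ / (6.16×10⁻⁵ × 1.22) = 17.5 m/s
Converting: 17.5 m/s × 3.6 = 63 km/h

63 km/h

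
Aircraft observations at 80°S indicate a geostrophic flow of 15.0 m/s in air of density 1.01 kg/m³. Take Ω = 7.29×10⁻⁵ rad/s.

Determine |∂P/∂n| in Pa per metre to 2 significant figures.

Coriolis parameter at 80°S:
f = 2Ω sin φ = 2 × 7.29×10⁻⁵ × sin 80° = 1.44×10⁻⁴ s⁻¹
Geostrophic balance rearranged: |∂P/∂n| = f ρ V_g
|∂P/∂n| = 1.44×10⁻⁴ × 1.01 × 15.0 = 2.18×10⁻³ Pa/m

2.2×10⁻³ Pa/m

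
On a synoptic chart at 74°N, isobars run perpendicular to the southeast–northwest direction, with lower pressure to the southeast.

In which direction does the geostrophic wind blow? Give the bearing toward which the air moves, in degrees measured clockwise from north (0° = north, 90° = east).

225°

The pressure-gradient force points toward the southeast (bearing 135°).
Geostrophic balance: in the Northern Hemisphere the Coriolis force deflects motion to the right, so the geostrophic wind blows 90° to the right of the pressure-gradient force (low pressure on the left).
Rotating 135° by 90° clockwise gives 225° — the wind blows toward the southwest.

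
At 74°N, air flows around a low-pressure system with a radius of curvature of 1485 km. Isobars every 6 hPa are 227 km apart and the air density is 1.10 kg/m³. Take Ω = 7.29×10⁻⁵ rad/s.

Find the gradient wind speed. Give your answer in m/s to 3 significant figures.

15.9 m/s

Coriolis parameter at 74°N:
f = 2Ω sin φ = 2 × 7.29×10⁻⁵ × sin 74° = 1.40×10⁻⁴ s⁻¹
Pressure gradient: |∂P/∂n| = 600 Pa / 227000 m = 2.64×10⁻³ Pa/m
Geostrophic speed: V_g = |∂P/∂n|/(fρ) = 2.64×10⁻³/(1.40×10⁻⁴ × 1.10) = 17.1 m/s
Around a low, centrifugal force acts outward with Coriolis, so pressure-gradient force balances both:
(1/ρ)|∂P/∂n| = fV + V²/R  →  V² + fR·V − fR·V_g = 0
With fR = 1.40×10⁻⁴ × 1485×10³ m = 208 m/s:
V = [−fR + √((fR)² + 4 fR V_g)]/2 = [−208 + √(208² + 4×208×17.1)]/2 = 15.9 m/s
Subgeostrophic (V < V_g = 17.1 m/s), as expected around a low.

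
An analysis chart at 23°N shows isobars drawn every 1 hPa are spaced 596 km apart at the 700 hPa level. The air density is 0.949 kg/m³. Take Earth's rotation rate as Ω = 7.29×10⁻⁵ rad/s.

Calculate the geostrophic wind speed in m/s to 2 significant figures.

3.1 m/s

Coriolis parameter at 23°N:
f = 2Ω sin φ = 2 × 7.29×10⁻⁵ × sin 23° = 5.70×10⁻⁵ s⁻¹
Pressure gradient: |∂P/∂n| = 100 Pa / 596000 m = 1.68×10⁻⁴ Pa/m
Geostrophic balance (pressure-gradient force = Coriolis force):
V_g = (1/(fρ)) |∂P/∂n| = 1.68×10⁻⁴ / (5.70×10⁻⁵ × 0.949) = 3.10 m/s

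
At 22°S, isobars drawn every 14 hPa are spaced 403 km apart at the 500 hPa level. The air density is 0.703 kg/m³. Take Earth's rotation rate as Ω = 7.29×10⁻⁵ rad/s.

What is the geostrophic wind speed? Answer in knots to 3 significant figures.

Coriolis parameter at 22°S:
f = 2Ω sin φ = 2 × 7.29×10⁻⁵ × sin 22° = 5.46×10⁻⁵ s⁻¹
Pressure gradient: |∂P/∂n| = 1400 Pa / 403000 m = 3.47×10⁻³ Pa/m
Geostrophic balance (pressure-gradient force = Coriolis force):
V_g = (1/(fρ)) |∂P/∂n| = 3.47×10⁻³ / (5.46×10⁻⁵ × 0.703) = 90.5 m/s
Converting: 90.5 m/s × 1.944 = 176 knots

176 knots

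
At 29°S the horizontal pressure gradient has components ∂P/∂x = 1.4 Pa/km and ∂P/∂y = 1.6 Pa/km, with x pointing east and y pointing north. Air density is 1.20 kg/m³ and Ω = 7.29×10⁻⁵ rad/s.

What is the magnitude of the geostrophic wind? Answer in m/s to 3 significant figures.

25.1 m/s

Coriolis parameter at 29°S:
f = 2Ω sin φ = 2 × 7.29×10⁻⁵ × sin 29° = 7.07×10⁻⁵ s⁻¹
In the Southern Hemisphere f is negative: f = −7.07×10⁻⁵ s⁻¹.
Component geostrophic relations (x east, y north):
u_g = −(1/(fρ)) ∂P/∂y,  v_g = (1/(fρ)) ∂P/∂x
u_g = −(1.6×10⁻³)/(−7.07×10⁻⁵ × 1.20) = 18.9 m/s;  v_g = (1.4×10⁻³)/(−7.07×10⁻⁵ × 1.20) = −16.5 m/s
|V_g| = √(u_g² + v_g²) = 25.1 m/s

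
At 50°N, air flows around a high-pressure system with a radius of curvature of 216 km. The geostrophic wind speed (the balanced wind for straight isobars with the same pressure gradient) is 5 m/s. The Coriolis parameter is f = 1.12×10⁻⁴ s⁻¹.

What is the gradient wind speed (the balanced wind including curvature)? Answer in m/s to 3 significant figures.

7.06 m/s

Around a high, pressure-gradient force acts outward with centrifugal, so Coriolis balances both:
fV = (1/ρ)|∂P/∂n| + V²/R  →  V² − fR·V + fR·V_g = 0
With fR = 1.12×10⁻⁴ × 216×10³ m = 24.2 m/s:
V = [fR − √((fR)² − 4 fR V_g)]/2 = [24.2 − √(24.2² − 4×24.2×5)]/2 = 7.06 m/s
Supergeostrophic (V > V_g = 5 m/s), as expected around a high.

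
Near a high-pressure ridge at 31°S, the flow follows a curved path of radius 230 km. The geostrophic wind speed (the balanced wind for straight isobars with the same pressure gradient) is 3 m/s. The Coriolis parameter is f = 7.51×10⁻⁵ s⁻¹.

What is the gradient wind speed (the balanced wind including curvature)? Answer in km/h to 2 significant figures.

Around a high, pressure-gradient force acts outward with centrifugal, so Coriolis balances both:
fV = (1/ρ)|∂P/∂n| + V²/R  →  V² − fR·V + fR·V_g = 0
With fR = 7.51×10⁻⁵ × 230×10³ m = 17.3 m/s:
V = [fR − √((fR)² − 4 fR V_g)]/2 = [17.3 − √(17.3² − 4×17.3×3)]/2 = 3.86 m/s
Supergeostrophic (V > V_g = 3 m/s), as expected around a high.
Converting: 3.86 m/s × 3.6 = 14 km/h

14 km/h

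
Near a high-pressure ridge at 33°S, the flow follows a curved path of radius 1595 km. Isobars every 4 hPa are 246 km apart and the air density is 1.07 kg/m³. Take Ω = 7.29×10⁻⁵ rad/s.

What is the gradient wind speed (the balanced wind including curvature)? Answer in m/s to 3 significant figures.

Coriolis parameter at 33°S:
f = 2Ω sin φ = 2 × 7.29×10⁻⁵ × sin 33° = 7.94×10⁻⁵ s⁻¹
Pressure gradient: |∂P/∂n| = 400 Pa / 246000 m = 1.63×10⁻³ Pa/m
Geostrophic speed: V_g = |∂P/∂n|/(fρ) = 1.63×10⁻³/(7.94×10⁻⁵ × 1.07) = 19.1 m/s
Around a high, pressure-gradient force acts outward with centrifugal, so Coriolis balances both:
fV = (1/ρ)|∂P/∂n| + V²/R  →  V² − fR·V + fR·V_g = 0
With fR = 7.94×10⁻⁵ × 1595×10³ m = 127 m/s:
V = [fR − √((fR)² − 4 fR V_g)]/2 = [127 − √(127² − 4×127×19.1)]/2 = 23.5 m/s
Supergeostrophic (V > V_g = 19.1 m/s), as expected around a high.

23.5 m/s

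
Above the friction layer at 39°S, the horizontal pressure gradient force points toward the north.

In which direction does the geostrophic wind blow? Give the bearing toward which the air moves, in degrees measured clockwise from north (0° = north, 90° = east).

The pressure-gradient force points toward the north (bearing 000°).
Geostrophic balance: in the Southern Hemisphere the Coriolis force deflects motion to the left, so the geostrophic wind blows 90° to the left of the pressure-gradient force (low pressure on the right).
Rotating 000° by 90° counterclockwise gives 270° — the wind blows toward the west.

270°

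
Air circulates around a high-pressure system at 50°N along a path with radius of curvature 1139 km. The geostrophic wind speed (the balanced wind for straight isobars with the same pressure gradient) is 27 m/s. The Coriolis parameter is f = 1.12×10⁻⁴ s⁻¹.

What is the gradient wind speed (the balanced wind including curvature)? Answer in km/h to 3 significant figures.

140 km/h

Around a high, pressure-gradient force acts outward with centrifugal, so Coriolis balances both:
fV = (1/ρ)|∂P/∂n| + V²/R  →  V² − fR·V + fR·V_g = 0
With fR = 1.12×10⁻⁴ × 1139×10³ m = 128 m/s:
V = [fR − √((fR)² − 4 fR V_g)]/2 = [128 − √(128² − 4×128×27)]/2 = 38.8 m/s
Supergeostrophic (V > V_g = 27 m/s), as expected around a high.
Converting: 38.8 m/s × 3.6 = 140 km/h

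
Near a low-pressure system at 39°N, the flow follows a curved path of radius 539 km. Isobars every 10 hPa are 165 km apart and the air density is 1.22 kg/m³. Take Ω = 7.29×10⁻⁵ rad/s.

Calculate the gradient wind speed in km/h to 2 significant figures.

120 km/h

Coriolis parameter at 39°N:
f = 2Ω sin φ = 2 × 7.29×10⁻⁵ × sin 39° = 9.18×10⁻⁵ s⁻¹
Pressure gradient: |∂P/∂n| = 1000 Pa / 165000 m = 6.06×10⁻³ Pa/m
Geostrophic speed: V_g = |∂P/∂n|/(fρ) = 6.06×10⁻³/(9.18×10⁻⁵ × 1.22) = 54.1 m/s
Around a low, centrifugal force acts outward with Coriolis, so pressure-gradient force balances both:
(1/ρ)|∂P/∂n| = fV + V²/R  →  V² + fR·V − fR·V_g = 0
With fR = 9.18×10⁻⁵ × 539×10³ m = 49.5 m/s:
V = [−fR + √((fR)² + 4 fR V_g)]/2 = [−49.5 + √(49.5² + 4×49.5×54.1)]/2 = 32.6 m/s
Subgeostrophic (V < V_g = 54.1 m/s), as expected around a low.
Converting: 32.6 m/s × 3.6 = 120 km/h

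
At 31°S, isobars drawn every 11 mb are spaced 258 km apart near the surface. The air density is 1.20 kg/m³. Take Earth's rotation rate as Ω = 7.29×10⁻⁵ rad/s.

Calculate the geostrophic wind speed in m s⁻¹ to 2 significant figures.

Coriolis parameter at 31°S:
f = 2Ω sin φ = 2 × 7.29×10⁻⁵ × sin 31° = 7.51×10⁻⁵ s⁻¹
Pressure gradient: |∂P/∂n| = 1100 Pa / 258000 m = 4.26×10⁻³ Pa/m
Geostrophic balance (pressure-gradient force = Coriolis force):
V_g = (1/(fρ)) |∂P/∂n| = 4.26×10⁻³ / (7.51×10⁻⁵ × 1.20) = 47.3 m/s

47 m s⁻¹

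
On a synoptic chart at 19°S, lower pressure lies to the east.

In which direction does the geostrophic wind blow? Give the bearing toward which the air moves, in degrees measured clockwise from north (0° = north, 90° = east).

The pressure-gradient force points toward the east (bearing 090°).
Geostrophic balance: in the Southern Hemisphere the Coriolis force deflects motion to the left, so the geostrophic wind blows 90° to the left of the pressure-gradient force (low pressure on the right).
Rotating 090° by 90° counterclockwise gives 000° — the wind blows toward the north.

000°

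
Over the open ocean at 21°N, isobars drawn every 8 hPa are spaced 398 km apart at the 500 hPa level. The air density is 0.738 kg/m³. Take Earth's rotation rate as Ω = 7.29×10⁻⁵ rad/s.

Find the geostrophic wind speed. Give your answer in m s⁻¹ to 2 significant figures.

52 m s⁻¹

Coriolis parameter at 21°N:
f = 2Ω sin φ = 2 × 7.29×10⁻⁵ × sin 21° = 5.23×10⁻⁵ s⁻¹
Pressure gradient: |∂P/∂n| = 800 Pa / 398000 m = 2.01×10⁻³ Pa/m
Geostrophic balance (pressure-gradient force = Coriolis force):
V_g = (1/(fρ)) |∂P/∂n| = 2.01×10⁻³ / (5.23×10⁻⁵ × 0.738) = 52.1 m/s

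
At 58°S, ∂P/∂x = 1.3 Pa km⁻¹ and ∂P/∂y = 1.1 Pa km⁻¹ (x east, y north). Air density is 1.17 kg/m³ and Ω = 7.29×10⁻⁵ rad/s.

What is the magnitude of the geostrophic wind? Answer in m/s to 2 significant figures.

Coriolis parameter at 58°S:
f = 2Ω sin φ = 2 × 7.29×10⁻⁵ × sin 58° = 1.24×10⁻⁴ s⁻¹
In the Southern Hemisphere f is negative: f = −1.24×10⁻⁴ s⁻¹.
Component geostrophic relations (x east, y north):
u_g = −(1/(fρ)) ∂P/∂y,  v_g = (1/(fρ)) ∂P/∂x
u_g = −(1.1×10⁻³)/(−1.24×10⁻⁴ × 1.17) = 7.60 m/s;  v_g = (1.3×10⁻³)/(−1.24×10⁻⁴ × 1.17) = −8.99 m/s
|V_g| = √(u_g² + v_g²) = 11.8 m/s

12 m/s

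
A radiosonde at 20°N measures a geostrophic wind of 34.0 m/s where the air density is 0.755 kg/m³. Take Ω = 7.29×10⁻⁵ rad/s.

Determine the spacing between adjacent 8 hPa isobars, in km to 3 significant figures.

625 km

Coriolis parameter at 20°N:
f = 2Ω sin φ = 2 × 7.29×10⁻⁵ × sin 20° = 4.99×10⁻⁵ s⁻¹
Geostrophic balance rearranged: |∂P/∂n| = f ρ V_g
|∂P/∂n| = 4.99×10⁻⁵ × 0.755 × 34.0 = 1.28×10⁻³ Pa/m
Isobar spacing: Δn = ΔP/|∂P/∂n| = 800 Pa / 1.28×10⁻³ Pa/m = 624964 m ≈ 625 km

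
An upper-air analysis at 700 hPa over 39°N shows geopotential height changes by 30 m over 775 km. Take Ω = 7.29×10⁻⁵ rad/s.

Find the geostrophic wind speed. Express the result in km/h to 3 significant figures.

Coriolis parameter at 39°N:
f = 2Ω sin φ = 2 × 7.29×10⁻⁵ × sin 39° = 9.18×10⁻⁵ s⁻¹
Height gradient: |∂Z/∂n| = 30 m / 775000 m = 3.87×10⁻⁵
On a pressure surface, geostrophic balance gives V_g = (g/f)|∂Z/∂n|:
V_g = 9.81 × 3.87×10⁻⁵ / 9.18×10⁻⁵ = 4.14 m/s
Converting: 4.14 m/s × 3.6 = 14.9 km/h

14.9 km/h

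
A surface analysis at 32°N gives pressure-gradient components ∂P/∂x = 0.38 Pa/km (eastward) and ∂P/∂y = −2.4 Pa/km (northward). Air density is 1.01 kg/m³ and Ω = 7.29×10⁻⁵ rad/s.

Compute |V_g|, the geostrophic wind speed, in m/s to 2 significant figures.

31 m/s

Coriolis parameter at 32°N:
f = 2Ω sin φ = 2 × 7.29×10⁻⁵ × sin 32° = 7.73×10⁻⁵ s⁻¹
Component geostrophic relations (x east, y north):
u_g = −(1/(fρ)) ∂P/∂y,  v_g = (1/(fρ)) ∂P/∂x
u_g = −(−2.4×10⁻³)/(7.73×10⁻⁵ × 1.01) = 30.8 m/s;  v_g = (0.38×10⁻³)/(7.73×10⁻⁵ × 1.01) = 4.87 m/s
|V_g| = √(u_g² + v_g²) = 31.1 m/s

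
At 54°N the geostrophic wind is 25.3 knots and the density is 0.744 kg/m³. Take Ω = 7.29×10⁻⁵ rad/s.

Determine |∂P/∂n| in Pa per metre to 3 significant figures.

1.14×10⁻³ Pa/m

Coriolis parameter at 54°N:
f = 2Ω sin φ = 2 × 7.29×10⁻⁵ × sin 54° = 1.18×10⁻⁴ s⁻¹
Wind speed in SI: 25.3 knots = 13.0 m/s
Geostrophic balance rearranged: |∂P/∂n| = f ρ V_g
|∂P/∂n| = 1.18×10⁻⁴ × 0.744 × 13.0 = 1.14×10⁻³ Pa/m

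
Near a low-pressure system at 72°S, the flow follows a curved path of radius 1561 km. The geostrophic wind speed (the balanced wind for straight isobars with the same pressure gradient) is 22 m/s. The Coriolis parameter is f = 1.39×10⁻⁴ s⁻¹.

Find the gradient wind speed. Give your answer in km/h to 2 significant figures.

Around a low, centrifugal force acts outward with Coriolis, so pressure-gradient force balances both:
(1/ρ)|∂P/∂n| = fV + V²/R  →  V² + fR·V − fR·V_g = 0
With fR = 1.39×10⁻⁴ × 1561×10³ m = 217 m/s:
V = [−fR + √((fR)² + 4 fR V_g)]/2 = [−217 + √(217² + 4×217×22)]/2 = 20.1 m/s
Subgeostrophic (V < V_g = 22 m/s), as expected around a low.
Converting: 20.1 m/s × 3.6 = 72 km/h

72 km/h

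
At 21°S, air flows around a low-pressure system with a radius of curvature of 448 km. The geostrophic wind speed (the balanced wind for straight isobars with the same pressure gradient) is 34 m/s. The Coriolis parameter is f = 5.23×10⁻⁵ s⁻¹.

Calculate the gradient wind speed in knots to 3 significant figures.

36.6 knots

Around a low, centrifugal force acts outward with Coriolis, so pressure-gradient force balances both:
(1/ρ)|∂P/∂n| = fV + V²/R  →  V² + fR·V − fR·V_g = 0
With fR = 5.23×10⁻⁵ × 448×10³ m = 23.4 m/s:
V = [−fR + √((fR)² + 4 fR V_g)]/2 = [−23.4 + √(23.4² + 4×23.4×34)]/2 = 18.8 m/s
Subgeostrophic (V < V_g = 34 m/s), as expected around a low.
Converting: 18.8 m/s × 1.944 = 36.6 knots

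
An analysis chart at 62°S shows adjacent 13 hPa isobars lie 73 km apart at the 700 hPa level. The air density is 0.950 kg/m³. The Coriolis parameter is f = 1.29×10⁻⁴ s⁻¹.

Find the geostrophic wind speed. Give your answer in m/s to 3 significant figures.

145 m/s

Pressure gradient: |∂P/∂n| = 1300 Pa / 73000 m = 1.78×10⁻² Pa/m
Geostrophic balance (pressure-gradient force = Coriolis force):
V_g = (1/(fρ)) |∂P/∂n| = 1.78×10⁻² / (1.29×10⁻⁴ × 0.950) = 145 m/s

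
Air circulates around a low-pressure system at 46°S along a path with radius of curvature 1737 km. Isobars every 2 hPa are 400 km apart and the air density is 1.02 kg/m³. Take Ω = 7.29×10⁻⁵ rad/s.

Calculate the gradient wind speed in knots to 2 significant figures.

Coriolis parameter at 46°S:
f = 2Ω sin φ = 2 × 7.29×10⁻⁵ × sin 46° = 1.05×10⁻⁴ s⁻¹
Pressure gradient: |∂P/∂n| = 200 Pa / 400000 m = 5.00×10⁻⁴ Pa/m
Geostrophic speed: V_g = |∂P/∂n|/(fρ) = 5.00×10⁻⁴/(1.05×10⁻⁴ × 1.02) = 4.67 m/s
Around a low, centrifugal force acts outward with Coriolis, so pressure-gradient force balances both:
(1/ρ)|∂P/∂n| = fV + V²/R  →  V² + fR·V − fR·V_g = 0
With fR = 1.05×10⁻⁴ × 1737×10³ m = 182 m/s:
V = [−fR + √((fR)² + 4 fR V_g)]/2 = [−182 + √(182² + 4×182×4.67)]/2 = 4.56 m/s
Subgeostrophic (V < V_g = 4.67 m/s), as expected around a low.
Converting: 4.56 m/s × 1.944 = 8.9 knots

8.9 knots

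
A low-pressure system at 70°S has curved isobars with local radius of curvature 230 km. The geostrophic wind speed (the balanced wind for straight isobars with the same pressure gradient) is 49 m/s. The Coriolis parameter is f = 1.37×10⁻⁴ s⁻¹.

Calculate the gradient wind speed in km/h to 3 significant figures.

Around a low, centrifugal force acts outward with Coriolis, so pressure-gradient force balances both:
(1/ρ)|∂P/∂n| = fV + V²/R  →  V² + fR·V − fR·V_g = 0
With fR = 1.37×10⁻⁴ × 230×10³ m = 31.5 m/s:
V = [−fR + √((fR)² + 4 fR V_g)]/2 = [−31.5 + √(31.5² + 4×31.5×49)]/2 = 26.6 m/s
Subgeostrophic (V < V_g = 49 m/s), as expected around a low.
Converting: 26.6 m/s × 3.6 = 95.7 km/h

95.7 km/h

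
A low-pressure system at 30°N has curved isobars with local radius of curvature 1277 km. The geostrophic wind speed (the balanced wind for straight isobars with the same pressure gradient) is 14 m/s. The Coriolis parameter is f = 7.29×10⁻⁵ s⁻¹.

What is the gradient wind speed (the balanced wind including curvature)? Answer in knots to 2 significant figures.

24 knots

Around a low, centrifugal force acts outward with Coriolis, so pressure-gradient force balances both:
(1/ρ)|∂P/∂n| = fV + V²/R  →  V² + fR·V − fR·V_g = 0
With fR = 7.29×10⁻⁵ × 1277×10³ m = 93.1 m/s:
V = [−fR + √((fR)² + 4 fR V_g)]/2 = [−93.1 + √(93.1² + 4×93.1×14)]/2 = 12.4 m/s
Subgeostrophic (V < V_g = 14 m/s), as expected around a low.
Converting: 12.4 m/s × 1.944 = 24 knots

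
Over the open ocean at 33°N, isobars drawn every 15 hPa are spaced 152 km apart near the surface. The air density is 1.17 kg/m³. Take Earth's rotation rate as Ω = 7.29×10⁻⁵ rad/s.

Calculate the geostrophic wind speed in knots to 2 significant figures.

Coriolis parameter at 33°N:
f = 2Ω sin φ = 2 × 7.29×10⁻⁵ × sin 33° = 7.94×10⁻⁵ s⁻¹
Pressure gradient: |∂P/∂n| = 1500 Pa / 152000 m = 9.87×10⁻³ Pa/m
Geostrophic balance (pressure-gradient force = Coriolis force):
V_g = (1/(fρ)) |∂P/∂n| = 9.87×10⁻³ / (7.94×10⁻⁵ × 1.17) = 106 m/s
Converting: 106 m/s × 1.944 = 210 knots

210 knots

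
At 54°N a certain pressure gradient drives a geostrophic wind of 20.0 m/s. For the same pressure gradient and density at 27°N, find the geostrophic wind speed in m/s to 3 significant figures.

With the same pressure gradient and density, V_g ∝ 1/f ∝ 1/sin φ.
V₂ = V₁ · sin φ₁ / sin φ₂ = 20.0 × sin 54° / sin 27°
V₂ = 20.0 × 0.8090/0.4540 = 35.6 m/s

35.6 m/s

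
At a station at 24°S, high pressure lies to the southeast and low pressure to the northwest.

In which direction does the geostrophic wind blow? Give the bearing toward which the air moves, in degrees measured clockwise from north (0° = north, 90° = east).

The pressure-gradient force points toward the northwest (bearing 315°).
Geostrophic balance: in the Southern Hemisphere the Coriolis force deflects motion to the left, so the geostrophic wind blows 90° to the left of the pressure-gradient force (low pressure on the right).
Rotating 315° by 90° counterclockwise gives 225° — the wind blows toward the southwest.

225°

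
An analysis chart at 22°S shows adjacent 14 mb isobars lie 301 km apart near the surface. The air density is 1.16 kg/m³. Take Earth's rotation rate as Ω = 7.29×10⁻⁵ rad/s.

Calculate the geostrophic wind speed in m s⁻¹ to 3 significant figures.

Coriolis parameter at 22°S:
f = 2Ω sin φ = 2 × 7.29×10⁻⁵ × sin 22° = 5.46×10⁻⁵ s⁻¹
Pressure gradient: |∂P/∂n| = 1400 Pa / 301000 m = 4.65×10⁻³ Pa/m
Geostrophic balance (pressure-gradient force = Coriolis force):
V_g = (1/(fρ)) |∂P/∂n| = 4.65×10⁻³ / (5.46×10⁻⁵ × 1.16) = 73.4 m/s

73.4 m s⁻¹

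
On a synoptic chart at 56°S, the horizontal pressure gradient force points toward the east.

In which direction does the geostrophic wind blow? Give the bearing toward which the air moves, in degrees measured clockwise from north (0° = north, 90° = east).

The pressure-gradient force points toward the east (bearing 090°).
Geostrophic balance: in the Southern Hemisphere the Coriolis force deflects motion to the left, so the geostrophic wind blows 90° to the left of the pressure-gradient force (low pressure on the right).
Rotating 090° by 90° counterclockwise gives 000° — the wind blows toward the north.

000°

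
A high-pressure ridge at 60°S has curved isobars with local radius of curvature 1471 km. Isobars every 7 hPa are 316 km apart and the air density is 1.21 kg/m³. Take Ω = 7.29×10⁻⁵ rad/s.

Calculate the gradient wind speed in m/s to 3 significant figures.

15.9 m/s

Coriolis parameter at 60°S:
f = 2Ω sin φ = 2 × 7.29×10⁻⁵ × sin 60° = 1.26×10⁻⁴ s⁻¹
Pressure gradient: |∂P/∂n| = 700 Pa / 316000 m = 2.22×10⁻³ Pa/m
Geostrophic speed: V_g = |∂P/∂n|/(fρ) = 2.22×10⁻³/(1.26×10⁻⁴ × 1.21) = 14.5 m/s
Around a high, pressure-gradient force acts outward with centrifugal, so Coriolis balances both:
fV = (1/ρ)|∂P/∂n| + V²/R  →  V² − fR·V + fR·V_g = 0
With fR = 1.26×10⁻⁴ × 1471×10³ m = 186 m/s:
V = [fR − √((fR)² − 4 fR V_g)]/2 = [186 − √(186² − 4×186×14.5)]/2 = 15.9 m/s
Supergeostrophic (V > V_g = 14.5 m/s), as expected around a high.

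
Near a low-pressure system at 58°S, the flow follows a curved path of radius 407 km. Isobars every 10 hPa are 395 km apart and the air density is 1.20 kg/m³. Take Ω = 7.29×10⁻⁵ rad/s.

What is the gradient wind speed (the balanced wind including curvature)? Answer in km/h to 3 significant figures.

48.5 km/h

Coriolis parameter at 58°S:
f = 2Ω sin φ = 2 × 7.29×10⁻⁵ × sin 58° = 1.24×10⁻⁴ s⁻¹
Pressure gradient: |∂P/∂n| = 1000 Pa / 395000 m = 2.53×10⁻³ Pa/m
Geostrophic speed: V_g = |∂P/∂n|/(fρ) = 2.53×10⁻³/(1.24×10⁻⁴ × 1.20) = 17.1 m/s
Around a low, centrifugal force acts outward with Coriolis, so pressure-gradient force balances both:
(1/ρ)|∂P/∂n| = fV + V²/R  →  V² + fR·V − fR·V_g = 0
With fR = 1.24×10⁻⁴ × 407×10³ m = 50.3 m/s:
V = [−fR + √((fR)² + 4 fR V_g)]/2 = [−50.3 + √(50.3² + 4×50.3×17.1)]/2 = 13.5 m/s
Subgeostrophic (V < V_g = 17.1 m/s), as expected around a low.
Converting: 13.5 m/s × 3.6 = 48.5 km/h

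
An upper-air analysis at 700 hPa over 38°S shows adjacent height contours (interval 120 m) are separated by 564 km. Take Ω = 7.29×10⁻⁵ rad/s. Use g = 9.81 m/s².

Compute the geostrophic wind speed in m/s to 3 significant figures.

Coriolis parameter at 38°S:
f = 2Ω sin φ = 2 × 7.29×10⁻⁵ × sin 38° = 8.98×10⁻⁵ s⁻¹
Height gradient: |∂Z/∂n| = 120 m / 564000 m = 2.13×10⁻⁴
On a pressure surface, geostrophic balance gives V_g = (g/f)|∂Z/∂n|:
V_g = 9.81 × 2.13×10⁻⁴ / 8.98×10⁻⁵ = 23.3 m/s

23.3 m/s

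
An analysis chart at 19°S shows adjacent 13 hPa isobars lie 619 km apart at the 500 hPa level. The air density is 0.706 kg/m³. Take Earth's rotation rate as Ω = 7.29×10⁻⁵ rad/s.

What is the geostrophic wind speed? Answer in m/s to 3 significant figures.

Coriolis parameter at 19°S:
f = 2Ω sin φ = 2 × 7.29×10⁻⁵ × sin 19° = 4.75×10⁻⁵ s⁻¹
Pressure gradient: |∂P/∂n| = 1300 Pa / 619000 m = 2.10×10⁻³ Pa/m
Geostrophic balance (pressure-gradient force = Coriolis force):
V_g = (1/(fρ)) |∂P/∂n| = 2.10×10⁻³ / (4.75×10⁻⁵ × 0.706) = 62.7 m/s

62.7 m/s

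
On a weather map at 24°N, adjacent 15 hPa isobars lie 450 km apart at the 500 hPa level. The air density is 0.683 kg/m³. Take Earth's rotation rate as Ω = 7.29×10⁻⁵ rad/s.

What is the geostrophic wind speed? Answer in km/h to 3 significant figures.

296 km/h

Coriolis parameter at 24°N:
f = 2Ω sin φ = 2 × 7.29×10⁻⁵ × sin 24° = 5.93×10⁻⁵ s⁻¹
Pressure gradient: |∂P/∂n| = 1500 Pa / 450000 m = 3.33×10⁻³ Pa/m
Geostrophic balance (pressure-gradient force = Coriolis force):
V_g = (1/(fρ)) |∂P/∂n| = 3.33×10⁻³ / (5.93×10⁻⁵ × 0.683) = 82.3 m/s
Converting: 82.3 m/s × 3.6 = 296 km/h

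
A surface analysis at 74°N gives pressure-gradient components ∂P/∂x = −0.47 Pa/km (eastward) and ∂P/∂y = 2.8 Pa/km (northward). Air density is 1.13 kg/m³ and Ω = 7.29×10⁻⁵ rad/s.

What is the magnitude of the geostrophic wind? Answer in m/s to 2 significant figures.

Coriolis parameter at 74°N:
f = 2Ω sin φ = 2 × 7.29×10⁻⁵ × sin 74° = 1.40×10⁻⁴ s⁻¹
Component geostrophic relations (x east, y north):
u_g = −(1/(fρ)) ∂P/∂y,  v_g = (1/(fρ)) ∂P/∂x
u_g = −(2.8×10⁻³)/(1.40×10⁻⁴ × 1.13) = −17.7 m/s;  v_g = (−0.47×10⁻³)/(1.40×10⁻⁴ × 1.13) = −2.97 m/s
|V_g| = √(u_g² + v_g²) = 17.9 m/s

18 m/s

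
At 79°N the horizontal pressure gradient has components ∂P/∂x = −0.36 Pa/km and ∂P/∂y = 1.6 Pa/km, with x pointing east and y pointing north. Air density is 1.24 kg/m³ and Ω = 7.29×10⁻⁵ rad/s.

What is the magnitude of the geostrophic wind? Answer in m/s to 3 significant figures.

Coriolis parameter at 79°N:
f = 2Ω sin φ = 2 × 7.29×10⁻⁵ × sin 79° = 1.43×10⁻⁴ s⁻¹
Component geostrophic relations (x east, y north):
u_g = −(1/(fρ)) ∂P/∂y,  v_g = (1/(fρ)) ∂P/∂x
u_g = −(1.6×10⁻³)/(1.43×10⁻⁴ × 1.24) = −9.02 m/s;  v_g = (−0.36×10⁻³)/(1.43×10⁻⁴ × 1.24) = −2.03 m/s
|V_g| = √(u_g² + v_g²) = 9.24 m/s

9.24 m/s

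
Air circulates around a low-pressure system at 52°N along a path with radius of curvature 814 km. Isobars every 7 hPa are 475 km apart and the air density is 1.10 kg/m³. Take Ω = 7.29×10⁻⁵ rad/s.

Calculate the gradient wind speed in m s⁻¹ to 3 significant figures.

Coriolis parameter at 52°N:
f = 2Ω sin φ = 2 × 7.29×10⁻⁵ × sin 52° = 1.15×10⁻⁴ s⁻¹
Pressure gradient: |∂P/∂n| = 700 Pa / 475000 m = 1.47×10⁻³ Pa/m
Geostrophic speed: V_g = |∂P/∂n|/(fρ) = 1.47×10⁻³/(1.15×10⁻⁴ × 1.10) = 11.7 m/s
Around a low, centrifugal force acts outward with Coriolis, so pressure-gradient force balances both:
(1/ρ)|∂P/∂n| = fV + V²/R  →  V² + fR·V − fR·V_g = 0
With fR = 1.15×10⁻⁴ × 814×10³ m = 93.5 m/s:
V = [−fR + √((fR)² + 4 fR V_g)]/2 = [−93.5 + √(93.5² + 4×93.5×11.7)]/2 = 10.5 m/s
Subgeostrophic (V < V_g = 11.7 m/s), as expected around a low.

10.5 m s⁻¹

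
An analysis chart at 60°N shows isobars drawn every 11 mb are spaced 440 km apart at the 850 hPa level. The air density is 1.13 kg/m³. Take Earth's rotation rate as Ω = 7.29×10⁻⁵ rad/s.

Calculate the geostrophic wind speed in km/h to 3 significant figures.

63.1 km/h

Coriolis parameter at 60°N:
f = 2Ω sin φ = 2 × 7.29×10⁻⁵ × sin 60° = 1.26×10⁻⁴ s⁻¹
Pressure gradient: |∂P/∂n| = 1100 Pa / 440000 m = 2.50×10⁻³ Pa/m
Geostrophic balance (pressure-gradient force = Coriolis force):
V_g = (1/(fρ)) |∂P/∂n| = 2.50×10⁻³ / (1.26×10⁻⁴ × 1.13) = 17.5 m/s
Converting: 17.5 m/s × 3.6 = 63.1 km/h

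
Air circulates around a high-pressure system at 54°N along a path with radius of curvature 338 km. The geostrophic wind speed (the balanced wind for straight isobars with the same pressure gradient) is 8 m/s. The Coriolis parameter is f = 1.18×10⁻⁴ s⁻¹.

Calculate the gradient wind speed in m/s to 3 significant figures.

11.1 m/s

Around a high, pressure-gradient force acts outward with centrifugal, so Coriolis balances both:
fV = (1/ρ)|∂P/∂n| + V²/R  →  V² − fR·V + fR·V_g = 0
With fR = 1.18×10⁻⁴ × 338×10³ m = 39.9 m/s:
V = [fR − √((fR)² − 4 fR V_g)]/2 = [39.9 − √(39.9² − 4×39.9×8)]/2 = 11.1 m/s
Supergeostrophic (V > V_g = 8 m/s), as expected around a high.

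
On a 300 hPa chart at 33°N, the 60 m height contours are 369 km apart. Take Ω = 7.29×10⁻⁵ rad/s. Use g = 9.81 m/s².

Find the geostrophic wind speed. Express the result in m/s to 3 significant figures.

20.1 m/s

Coriolis parameter at 33°N:
f = 2Ω sin φ = 2 × 7.29×10⁻⁵ × sin 33° = 7.94×10⁻⁵ s⁻¹
Height gradient: |∂Z/∂n| = 60 m / 369000 m = 1.63×10⁻⁴
On a pressure surface, geostrophic balance gives V_g = (g/f)|∂Z/∂n|:
V_g = 9.81 × 1.63×10⁻⁴ / 7.94×10⁻⁵ = 20.1 m/s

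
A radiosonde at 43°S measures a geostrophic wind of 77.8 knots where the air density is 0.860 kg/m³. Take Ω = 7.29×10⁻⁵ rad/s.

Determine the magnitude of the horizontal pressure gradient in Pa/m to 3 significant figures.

3.42×10⁻³ Pa/m

Coriolis parameter at 43°S:
f = 2Ω sin φ = 2 × 7.29×10⁻⁵ × sin 43° = 9.94×10⁻⁵ s⁻¹
Wind speed in SI: 77.8 knots = 40.0 m/s
Geostrophic balance rearranged: |∂P/∂n| = f ρ V_g
|∂P/∂n| = 9.94×10⁻⁵ × 0.860 × 40.0 = 3.42×10⁻³ Pa/m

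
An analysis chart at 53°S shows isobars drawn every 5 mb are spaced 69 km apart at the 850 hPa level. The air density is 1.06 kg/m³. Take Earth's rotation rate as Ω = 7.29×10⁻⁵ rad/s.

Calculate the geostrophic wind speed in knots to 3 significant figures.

114 knots

Coriolis parameter at 53°S:
f = 2Ω sin φ = 2 × 7.29×10⁻⁵ × sin 53° = 1.16×10⁻⁴ s⁻¹
Pressure gradient: |∂P/∂n| = 500 Pa / 69000 m = 7.25×10⁻³ Pa/m
Geostrophic balance (pressure-gradient force = Coriolis force):
V_g = (1/(fρ)) |∂P/∂n| = 7.25×10⁻³ / (1.16×10⁻⁴ × 1.06) = 58.7 m/s
Converting: 58.7 m/s × 1.944 = 114 knots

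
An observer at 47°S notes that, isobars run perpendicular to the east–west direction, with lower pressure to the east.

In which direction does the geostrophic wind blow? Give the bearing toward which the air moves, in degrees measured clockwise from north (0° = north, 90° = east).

The pressure-gradient force points toward the east (bearing 090°).
Geostrophic balance: in the Southern Hemisphere the Coriolis force deflects motion to the left, so the geostrophic wind blows 90° to the left of the pressure-gradient force (low pressure on the right).
Rotating 090° by 90° counterclockwise gives 000° — the wind blows toward the north.

000°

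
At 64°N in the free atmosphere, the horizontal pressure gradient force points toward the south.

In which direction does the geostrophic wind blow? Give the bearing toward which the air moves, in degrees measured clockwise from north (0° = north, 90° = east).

270°

The pressure-gradient force points toward the south (bearing 180°).
Geostrophic balance: in the Northern Hemisphere the Coriolis force deflects motion to the right, so the geostrophic wind blows 90° to the right of the pressure-gradient force (low pressure on the left).
Rotating 180° by 90° clockwise gives 270° — the wind blows toward the west.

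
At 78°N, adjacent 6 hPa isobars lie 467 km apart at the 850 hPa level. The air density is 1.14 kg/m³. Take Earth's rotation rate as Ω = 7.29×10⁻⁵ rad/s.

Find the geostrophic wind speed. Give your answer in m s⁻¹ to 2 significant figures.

Coriolis parameter at 78°N:
f = 2Ω sin φ = 2 × 7.29×10⁻⁵ × sin 78° = 1.43×10⁻⁴ s⁻¹
Pressure gradient: |∂P/∂n| = 600 Pa / 467000 m = 1.28×10⁻³ Pa/m
Geostrophic balance (pressure-gradient force = Coriolis force):
V_g = (1/(fρ)) |∂P/∂n| = 1.28×10⁻³ / (1.43×10⁻⁴ × 1.14) = 7.90 m/s

7.9 m s⁻¹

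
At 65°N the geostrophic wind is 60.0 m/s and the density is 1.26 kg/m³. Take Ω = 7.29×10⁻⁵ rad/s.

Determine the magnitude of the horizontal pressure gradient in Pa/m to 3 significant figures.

9.99×10⁻³ Pa/m

Coriolis parameter at 65°N:
f = 2Ω sin φ = 2 × 7.29×10⁻⁵ × sin 65° = 1.32×10⁻⁴ s⁻¹
Geostrophic balance rearranged: |∂P/∂n| = f ρ V_g
|∂P/∂n| = 1.32×10⁻⁴ × 1.26 × 60.0 = 9.99×10⁻³ Pa/m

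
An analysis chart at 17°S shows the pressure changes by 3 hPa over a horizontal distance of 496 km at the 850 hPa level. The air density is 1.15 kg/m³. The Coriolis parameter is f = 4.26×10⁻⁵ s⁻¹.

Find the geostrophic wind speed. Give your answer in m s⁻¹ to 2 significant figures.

12 m s⁻¹

Pressure gradient: |∂P/∂n| = 300 Pa / 496000 m = 6.05×10⁻⁴ Pa/m
Geostrophic balance (pressure-gradient force = Coriolis force):
V_g = (1/(fρ)) |∂P/∂n| = 6.05×10⁻⁴ / (4.26×10⁻⁵ × 1.15) = 12.3 m/s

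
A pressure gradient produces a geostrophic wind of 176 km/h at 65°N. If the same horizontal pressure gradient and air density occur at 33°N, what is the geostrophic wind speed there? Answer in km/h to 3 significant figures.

With the same pressure gradient and density, V_g ∝ 1/f ∝ 1/sin φ.
V₂ = V₁ · sin φ₁ / sin φ₂ = 176 × sin 65° / sin 33°
V₂ = 176 × 0.9063/0.5446 = 293 km/h

293 km/h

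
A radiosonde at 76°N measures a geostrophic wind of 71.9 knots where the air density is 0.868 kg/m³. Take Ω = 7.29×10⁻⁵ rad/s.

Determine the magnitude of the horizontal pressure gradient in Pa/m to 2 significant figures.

Coriolis parameter at 76°N:
f = 2Ω sin φ = 2 × 7.29×10⁻⁵ × sin 76° = 1.41×10⁻⁴ s⁻¹
Wind speed in SI: 71.9 knots = 37.0 m/s
Geostrophic balance rearranged: |∂P/∂n| = f ρ V_g
|∂P/∂n| = 1.41×10⁻⁴ × 0.868 × 37.0 = 4.54×10⁻³ Pa/m

4.5×10⁻³ Pa/m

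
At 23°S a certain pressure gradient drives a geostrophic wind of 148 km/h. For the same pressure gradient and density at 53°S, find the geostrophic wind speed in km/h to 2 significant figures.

With the same pressure gradient and density, V_g ∝ 1/f ∝ 1/sin φ.
V₂ = V₁ · sin φ₁ / sin φ₂ = 148 × sin 23° / sin 53°
V₂ = 148 × 0.3907/0.7986 = 72 km/h

72 km/h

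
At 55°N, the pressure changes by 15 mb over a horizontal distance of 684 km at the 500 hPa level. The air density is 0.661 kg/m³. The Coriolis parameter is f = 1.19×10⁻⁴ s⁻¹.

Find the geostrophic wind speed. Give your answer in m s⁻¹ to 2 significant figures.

28 m s⁻¹

Pressure gradient: |∂P/∂n| = 1500 Pa / 684000 m = 2.19×10⁻³ Pa/m
Geostrophic balance (pressure-gradient force = Coriolis force):
V_g = (1/(fρ)) |∂P/∂n| = 2.19×10⁻³ / (1.19×10⁻⁴ × 0.661) = 27.9 m/s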